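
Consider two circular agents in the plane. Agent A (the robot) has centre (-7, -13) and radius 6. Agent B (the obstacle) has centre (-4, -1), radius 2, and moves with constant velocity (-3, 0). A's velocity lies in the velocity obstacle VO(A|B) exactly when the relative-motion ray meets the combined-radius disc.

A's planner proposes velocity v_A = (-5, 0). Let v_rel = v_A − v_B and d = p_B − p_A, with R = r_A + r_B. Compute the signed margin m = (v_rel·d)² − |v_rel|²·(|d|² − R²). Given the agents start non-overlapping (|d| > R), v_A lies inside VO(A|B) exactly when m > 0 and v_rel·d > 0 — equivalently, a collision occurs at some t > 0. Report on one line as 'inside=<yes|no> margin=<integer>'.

d = (3, 12),  |d|² = 153;  R = 6+2 = 8,  c = 153−8² = 89
v_rel = (-2, 0),  |v_rel|² = 4;  v_rel·d = (-2)·(3) + (0)·(12) = -6
4·t² + 12·t + 89 = 0  ⇒  m = (-6)² − 4·89 = -320
m = -320 < 0,  v_rel·d = -6 < 0  ⇒  outside

inside=no margin=-320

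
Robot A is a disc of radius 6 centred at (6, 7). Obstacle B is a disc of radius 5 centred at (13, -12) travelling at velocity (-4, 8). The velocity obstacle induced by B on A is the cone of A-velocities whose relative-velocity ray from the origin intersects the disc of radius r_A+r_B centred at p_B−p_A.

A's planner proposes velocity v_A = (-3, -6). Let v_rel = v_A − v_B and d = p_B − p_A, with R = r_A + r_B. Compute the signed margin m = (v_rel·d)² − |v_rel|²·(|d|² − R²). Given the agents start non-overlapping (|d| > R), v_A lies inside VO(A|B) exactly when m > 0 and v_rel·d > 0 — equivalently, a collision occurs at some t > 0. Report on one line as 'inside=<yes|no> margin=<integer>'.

d = (7, -19),  |d|² = 410;  R = 6+5 = 11,  c = 410−11² = 289
v_rel = (1, -14),  |v_rel|² = 197;  v_rel·d = (1)·(7) + (-14)·(-19) = 273
197·t² − 546·t + 289 = 0  ⇒  m = 273² − 197·289 = 17596
m = 17596 > 0,  v_rel·d = 273 > 0  ⇒  inside

inside=yes margin=17596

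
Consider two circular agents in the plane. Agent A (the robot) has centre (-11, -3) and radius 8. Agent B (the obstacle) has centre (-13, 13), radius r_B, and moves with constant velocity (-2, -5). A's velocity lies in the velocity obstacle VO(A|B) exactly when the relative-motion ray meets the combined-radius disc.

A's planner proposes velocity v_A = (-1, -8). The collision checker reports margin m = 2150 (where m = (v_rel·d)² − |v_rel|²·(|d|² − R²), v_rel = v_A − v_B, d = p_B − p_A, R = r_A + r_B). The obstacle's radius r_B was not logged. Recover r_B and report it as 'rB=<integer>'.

m = 2150
d = (-2, 16);  v_rel = (1, -3),  |v_rel|² = 10
v_rel×d = (1)·(16) − (-3)·(-2) = 10
since m = R²·10 − 10²:  R² = (100 + 2150) / 10 = 225
R = √225 = 15  ⇒  r_B = 15 − 8 = 7

rB=7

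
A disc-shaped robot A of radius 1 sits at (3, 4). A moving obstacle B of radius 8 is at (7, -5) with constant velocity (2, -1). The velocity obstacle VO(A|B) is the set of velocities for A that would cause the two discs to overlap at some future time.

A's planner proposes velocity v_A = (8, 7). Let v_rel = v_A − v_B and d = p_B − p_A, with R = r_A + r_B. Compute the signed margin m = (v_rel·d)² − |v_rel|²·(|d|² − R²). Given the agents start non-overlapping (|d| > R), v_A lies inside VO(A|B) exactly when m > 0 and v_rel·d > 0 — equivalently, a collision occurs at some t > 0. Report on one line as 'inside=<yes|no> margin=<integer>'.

d = (4, -9),  |d|² = 97;  R = 1+8 = 9,  c = 97−9² = 16
v_rel = (6, 8),  |v_rel|² = 100;  v_rel·d = (6)·(4) + (8)·(-9) = -48
100·t² + 96·t + 16 = 0  ⇒  m = (-48)² − 100·16 = 704
m = 704 > 0,  v_rel·d = -48 < 0  ⇒  outside

inside=no margin=704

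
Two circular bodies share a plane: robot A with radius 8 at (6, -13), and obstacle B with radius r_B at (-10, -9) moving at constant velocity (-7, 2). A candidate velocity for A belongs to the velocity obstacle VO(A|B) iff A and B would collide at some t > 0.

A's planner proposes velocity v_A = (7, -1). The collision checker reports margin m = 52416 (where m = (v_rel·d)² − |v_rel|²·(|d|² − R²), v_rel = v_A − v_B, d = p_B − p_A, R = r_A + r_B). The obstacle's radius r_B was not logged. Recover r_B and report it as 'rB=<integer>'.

m = 52416
d = (-16, 4);  v_rel = (14, -3),  |v_rel|² = 205
v_rel×d = (14)·(4) − (-3)·(-16) = 8
since m = R²·205 − 8²:  R² = (64 + 52416) / 205 = 256
R = √256 = 16  ⇒  r_B = 16 − 8 = 8

rB=8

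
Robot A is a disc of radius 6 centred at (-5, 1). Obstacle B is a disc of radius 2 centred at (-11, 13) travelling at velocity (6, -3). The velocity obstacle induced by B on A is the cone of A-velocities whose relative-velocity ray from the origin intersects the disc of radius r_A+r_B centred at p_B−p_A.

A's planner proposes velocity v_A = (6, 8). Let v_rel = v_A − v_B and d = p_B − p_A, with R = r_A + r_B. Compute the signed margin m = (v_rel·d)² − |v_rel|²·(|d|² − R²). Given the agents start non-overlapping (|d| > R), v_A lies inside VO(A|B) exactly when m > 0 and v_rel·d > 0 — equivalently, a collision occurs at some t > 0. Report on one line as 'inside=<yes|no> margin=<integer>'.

d = (-6, 12),  |d|² = 180;  R = 6+2 = 8,  c = 180−8² = 116
v_rel = (0, 11),  |v_rel|² = 121;  v_rel·d = (0)·(-6) + (11)·(12) = 132
121·t² − 264·t + 116 = 0  ⇒  m = 132² − 121·116 = 3388
m = 3388 > 0,  v_rel·d = 132 > 0  ⇒  inside

inside=yes margin=3388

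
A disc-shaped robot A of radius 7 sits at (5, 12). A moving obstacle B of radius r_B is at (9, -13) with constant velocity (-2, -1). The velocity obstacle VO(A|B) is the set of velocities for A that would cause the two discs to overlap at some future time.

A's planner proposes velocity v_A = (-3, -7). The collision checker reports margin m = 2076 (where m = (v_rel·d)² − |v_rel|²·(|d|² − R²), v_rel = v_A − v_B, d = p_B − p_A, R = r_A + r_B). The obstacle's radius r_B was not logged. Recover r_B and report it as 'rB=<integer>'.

m = 2076
d = (4, -25);  v_rel = (-1, -6),  |v_rel|² = 37
v_rel×d = (-1)·(-25) − (-6)·(4) = 49
since m = R²·37 − 49²:  R² = (2401 + 2076) / 37 = 121
R = √121 = 11  ⇒  r_B = 11 − 7 = 4

rB=4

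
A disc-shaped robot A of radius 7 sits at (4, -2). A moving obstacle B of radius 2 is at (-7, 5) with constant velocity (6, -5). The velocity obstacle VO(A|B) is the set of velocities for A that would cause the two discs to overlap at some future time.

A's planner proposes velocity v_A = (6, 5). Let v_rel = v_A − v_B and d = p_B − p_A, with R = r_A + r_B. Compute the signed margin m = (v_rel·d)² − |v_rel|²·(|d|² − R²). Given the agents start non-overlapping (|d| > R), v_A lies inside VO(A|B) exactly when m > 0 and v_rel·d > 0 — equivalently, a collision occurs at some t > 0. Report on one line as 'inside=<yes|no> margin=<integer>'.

d = (-11, 7),  |d|² = 170;  R = 7+2 = 9,  c = 170−9² = 89
v_rel = (0, 10),  |v_rel|² = 100;  v_rel·d = (0)·(-11) + (10)·(7) = 70
100·t² − 140·t + 89 = 0  ⇒  m = 70² − 100·89 = -4000
m = -4000 < 0,  v_rel·d = 70 > 0  ⇒  outside

inside=no margin=-4000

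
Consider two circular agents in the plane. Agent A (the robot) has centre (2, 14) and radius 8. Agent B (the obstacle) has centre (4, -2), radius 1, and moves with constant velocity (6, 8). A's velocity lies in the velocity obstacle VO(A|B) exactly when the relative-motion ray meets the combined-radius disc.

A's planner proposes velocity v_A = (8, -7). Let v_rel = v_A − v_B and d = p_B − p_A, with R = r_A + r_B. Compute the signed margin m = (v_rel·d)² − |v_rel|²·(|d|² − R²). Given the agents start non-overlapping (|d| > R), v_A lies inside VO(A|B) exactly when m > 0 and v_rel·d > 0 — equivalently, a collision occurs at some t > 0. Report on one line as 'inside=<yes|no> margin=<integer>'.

d = (2, -16),  |d|² = 260;  R = 8+1 = 9,  c = 260−9² = 179
v_rel = (2, -15),  |v_rel|² = 229;  v_rel·d = (2)·(2) + (-15)·(-16) = 244
229·t² − 488·t + 179 = 0  ⇒  m = 244² − 229·179 = 18545
m = 18545 > 0,  v_rel·d = 244 > 0  ⇒  inside

inside=yes margin=18545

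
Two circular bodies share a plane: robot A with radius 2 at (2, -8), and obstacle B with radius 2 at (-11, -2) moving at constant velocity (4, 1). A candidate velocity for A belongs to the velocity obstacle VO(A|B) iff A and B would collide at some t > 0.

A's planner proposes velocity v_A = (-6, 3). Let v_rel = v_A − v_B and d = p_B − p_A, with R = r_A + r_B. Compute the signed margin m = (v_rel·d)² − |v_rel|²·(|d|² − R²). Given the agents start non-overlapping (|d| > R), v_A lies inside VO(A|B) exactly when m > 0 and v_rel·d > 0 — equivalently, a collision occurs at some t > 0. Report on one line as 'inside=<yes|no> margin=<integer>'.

d = (-13, 6),  |d|² = 205;  R = 2+2 = 4,  c = 205−4² = 189
v_rel = (-10, 2),  |v_rel|² = 104;  v_rel·d = (-10)·(-13) + (2)·(6) = 142
104·t² − 284·t + 189 = 0  ⇒  m = 142² − 104·189 = 508
m = 508 > 0,  v_rel·d = 142 > 0  ⇒  inside

inside=yes margin=508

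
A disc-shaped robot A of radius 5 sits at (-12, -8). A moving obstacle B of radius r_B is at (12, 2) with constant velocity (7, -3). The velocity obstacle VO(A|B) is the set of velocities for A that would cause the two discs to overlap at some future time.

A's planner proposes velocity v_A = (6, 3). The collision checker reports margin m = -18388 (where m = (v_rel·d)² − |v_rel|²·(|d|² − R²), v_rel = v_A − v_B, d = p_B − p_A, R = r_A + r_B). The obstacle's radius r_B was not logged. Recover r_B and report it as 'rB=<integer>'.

m = -18388
d = (24, 10);  v_rel = (-1, 6),  |v_rel|² = 37
v_rel×d = (-1)·(10) − (6)·(24) = -154
since m = R²·37 − (-154)²:  R² = (23716 + -18388) / 37 = 144
R = √144 = 12  ⇒  r_B = 12 − 5 = 7

rB=7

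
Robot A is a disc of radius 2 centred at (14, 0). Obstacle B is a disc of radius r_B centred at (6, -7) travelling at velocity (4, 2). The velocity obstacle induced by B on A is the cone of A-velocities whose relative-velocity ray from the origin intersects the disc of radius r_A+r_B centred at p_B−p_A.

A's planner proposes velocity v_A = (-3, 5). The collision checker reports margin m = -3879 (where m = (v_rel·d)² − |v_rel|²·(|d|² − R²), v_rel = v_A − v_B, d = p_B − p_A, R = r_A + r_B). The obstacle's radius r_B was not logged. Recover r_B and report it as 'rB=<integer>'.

m = -3879
d = (-8, -7);  v_rel = (-7, 3),  |v_rel|² = 58
v_rel×d = (-7)·(-7) − (3)·(-8) = 73
since m = R²·58 − 73²:  R² = (5329 + -3879) / 58 = 25
R = √25 = 5  ⇒  r_B = 5 − 2 = 3

rB=3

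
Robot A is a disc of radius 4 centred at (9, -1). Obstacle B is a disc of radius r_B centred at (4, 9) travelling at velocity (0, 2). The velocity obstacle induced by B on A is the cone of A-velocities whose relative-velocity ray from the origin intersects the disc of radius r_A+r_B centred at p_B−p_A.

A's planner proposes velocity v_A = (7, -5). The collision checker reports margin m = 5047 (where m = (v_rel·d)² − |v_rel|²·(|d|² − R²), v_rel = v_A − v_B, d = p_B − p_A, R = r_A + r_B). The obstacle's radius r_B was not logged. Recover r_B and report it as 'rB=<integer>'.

m = 5047
d = (-5, 10);  v_rel = (7, -7),  |v_rel|² = 98
v_rel×d = (7)·(10) − (-7)·(-5) = 35
since m = R²·98 − 35²:  R² = (1225 + 5047) / 98 = 64
R = √64 = 8  ⇒  r_B = 8 − 4 = 4

rB=4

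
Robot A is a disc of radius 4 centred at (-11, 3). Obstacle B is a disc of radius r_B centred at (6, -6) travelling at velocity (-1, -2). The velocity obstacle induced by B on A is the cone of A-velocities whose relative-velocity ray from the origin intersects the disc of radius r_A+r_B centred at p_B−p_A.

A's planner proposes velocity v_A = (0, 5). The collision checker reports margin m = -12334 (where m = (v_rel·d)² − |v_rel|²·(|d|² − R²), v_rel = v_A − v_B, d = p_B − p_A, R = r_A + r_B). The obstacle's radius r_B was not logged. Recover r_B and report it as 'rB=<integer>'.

m = -12334
d = (17, -9);  v_rel = (1, 7),  |v_rel|² = 50
v_rel×d = (1)·(-9) − (7)·(17) = -128
since m = R²·50 − (-128)²:  R² = (16384 + -12334) / 50 = 81
R = √81 = 9  ⇒  r_B = 9 − 4 = 5

rB=5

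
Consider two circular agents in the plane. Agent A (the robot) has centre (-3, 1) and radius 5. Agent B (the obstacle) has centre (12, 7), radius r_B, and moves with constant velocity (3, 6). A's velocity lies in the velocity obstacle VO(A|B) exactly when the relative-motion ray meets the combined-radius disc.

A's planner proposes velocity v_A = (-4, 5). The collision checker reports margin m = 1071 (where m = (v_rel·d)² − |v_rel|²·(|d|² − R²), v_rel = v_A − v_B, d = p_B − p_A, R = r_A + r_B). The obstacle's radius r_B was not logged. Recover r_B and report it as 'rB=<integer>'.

m = 1071
d = (15, 6);  v_rel = (-7, -1),  |v_rel|² = 50
v_rel×d = (-7)·(6) − (-1)·(15) = -27
since m = R²·50 − (-27)²:  R² = (729 + 1071) / 50 = 36
R = √36 = 6  ⇒  r_B = 6 − 5 = 1

rB=1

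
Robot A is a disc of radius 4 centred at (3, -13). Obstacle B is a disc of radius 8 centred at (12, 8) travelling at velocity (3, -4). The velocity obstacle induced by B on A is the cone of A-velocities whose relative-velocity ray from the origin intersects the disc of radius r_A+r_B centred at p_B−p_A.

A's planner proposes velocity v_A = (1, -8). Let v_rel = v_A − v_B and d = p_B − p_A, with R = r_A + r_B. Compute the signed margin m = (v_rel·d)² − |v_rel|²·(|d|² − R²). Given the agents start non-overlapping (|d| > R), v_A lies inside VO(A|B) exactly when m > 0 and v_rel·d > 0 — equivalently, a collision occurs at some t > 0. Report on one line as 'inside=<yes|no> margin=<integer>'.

d = (9, 21),  |d|² = 522;  R = 4+8 = 12,  c = 522−12² = 378
v_rel = (-2, -4),  |v_rel|² = 20;  v_rel·d = (-2)·(9) + (-4)·(21) = -102
20·t² + 204·t + 378 = 0  ⇒  m = (-102)² − 20·378 = 2844
m = 2844 > 0,  v_rel·d = -102 < 0  ⇒  outside

inside=no margin=2844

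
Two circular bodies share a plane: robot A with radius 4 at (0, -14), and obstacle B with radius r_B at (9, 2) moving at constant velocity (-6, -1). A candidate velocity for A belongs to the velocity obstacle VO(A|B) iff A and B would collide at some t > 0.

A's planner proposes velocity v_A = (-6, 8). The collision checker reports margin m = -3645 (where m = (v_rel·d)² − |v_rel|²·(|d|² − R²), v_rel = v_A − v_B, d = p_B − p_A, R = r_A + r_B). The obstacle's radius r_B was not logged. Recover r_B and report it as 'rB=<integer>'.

m = -3645
d = (9, 16);  v_rel = (0, 9),  |v_rel|² = 81
v_rel×d = (0)·(16) − (9)·(9) = -81
since m = R²·81 − (-81)²:  R² = (6561 + -3645) / 81 = 36
R = √36 = 6  ⇒  r_B = 6 − 4 = 2

rB=2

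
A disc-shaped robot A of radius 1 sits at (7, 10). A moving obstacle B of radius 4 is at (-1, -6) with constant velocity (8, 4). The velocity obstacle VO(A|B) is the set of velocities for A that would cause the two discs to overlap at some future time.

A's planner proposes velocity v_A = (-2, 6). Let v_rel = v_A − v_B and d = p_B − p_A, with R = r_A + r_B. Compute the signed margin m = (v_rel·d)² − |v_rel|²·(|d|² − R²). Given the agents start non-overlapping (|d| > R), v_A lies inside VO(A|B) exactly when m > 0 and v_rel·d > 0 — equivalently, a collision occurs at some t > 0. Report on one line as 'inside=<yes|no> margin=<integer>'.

d = (-8, -16),  |d|² = 320;  R = 1+4 = 5,  c = 320−5² = 295
v_rel = (-10, 2),  |v_rel|² = 104;  v_rel·d = (-10)·(-8) + (2)·(-16) = 48
104·t² − 96·t + 295 = 0  ⇒  m = 48² − 104·295 = -28376
m = -28376 < 0,  v_rel·d = 48 > 0  ⇒  outside

inside=no margin=-28376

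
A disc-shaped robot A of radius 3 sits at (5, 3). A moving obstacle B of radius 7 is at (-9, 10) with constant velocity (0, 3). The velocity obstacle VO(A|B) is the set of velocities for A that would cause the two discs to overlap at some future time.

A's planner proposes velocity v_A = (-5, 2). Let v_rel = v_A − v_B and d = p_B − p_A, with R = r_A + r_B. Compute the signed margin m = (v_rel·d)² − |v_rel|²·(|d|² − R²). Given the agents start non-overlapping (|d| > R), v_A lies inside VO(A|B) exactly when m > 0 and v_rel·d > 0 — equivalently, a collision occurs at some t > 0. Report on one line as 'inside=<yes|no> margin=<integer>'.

d = (-14, 7),  |d|² = 245;  R = 3+7 = 10,  c = 245−10² = 145
v_rel = (-5, -1),  |v_rel|² = 26;  v_rel·d = (-5)·(-14) + (-1)·(7) = 63
26·t² − 126·t + 145 = 0  ⇒  m = 63² − 26·145 = 199
m = 199 > 0,  v_rel·d = 63 > 0  ⇒  inside

inside=yes margin=199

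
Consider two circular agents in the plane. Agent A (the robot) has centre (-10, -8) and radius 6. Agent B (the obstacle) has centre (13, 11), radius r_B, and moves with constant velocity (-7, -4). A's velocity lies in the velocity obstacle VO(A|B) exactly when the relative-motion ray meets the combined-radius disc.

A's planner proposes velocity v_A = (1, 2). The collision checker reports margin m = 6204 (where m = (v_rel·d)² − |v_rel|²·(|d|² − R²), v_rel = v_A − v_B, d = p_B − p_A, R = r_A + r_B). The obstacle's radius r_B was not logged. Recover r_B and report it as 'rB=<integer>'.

m = 6204
d = (23, 19);  v_rel = (8, 6),  |v_rel|² = 100
v_rel×d = (8)·(19) − (6)·(23) = 14
since m = R²·100 − 14²:  R² = (196 + 6204) / 100 = 64
R = √64 = 8  ⇒  r_B = 8 − 6 = 2

rB=2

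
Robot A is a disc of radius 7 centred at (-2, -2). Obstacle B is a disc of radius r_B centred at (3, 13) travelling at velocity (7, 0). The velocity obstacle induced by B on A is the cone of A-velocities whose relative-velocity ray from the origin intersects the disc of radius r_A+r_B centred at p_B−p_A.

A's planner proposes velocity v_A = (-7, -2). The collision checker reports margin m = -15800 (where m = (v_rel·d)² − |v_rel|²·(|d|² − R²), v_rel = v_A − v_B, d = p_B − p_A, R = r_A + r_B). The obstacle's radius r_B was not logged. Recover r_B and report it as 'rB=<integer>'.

m = -15800
d = (5, 15);  v_rel = (-14, -2),  |v_rel|² = 200
v_rel×d = (-14)·(15) − (-2)·(5) = -200
since m = R²·200 − (-200)²:  R² = (40000 + -15800) / 200 = 121
R = √121 = 11  ⇒  r_B = 11 − 7 = 4

rB=4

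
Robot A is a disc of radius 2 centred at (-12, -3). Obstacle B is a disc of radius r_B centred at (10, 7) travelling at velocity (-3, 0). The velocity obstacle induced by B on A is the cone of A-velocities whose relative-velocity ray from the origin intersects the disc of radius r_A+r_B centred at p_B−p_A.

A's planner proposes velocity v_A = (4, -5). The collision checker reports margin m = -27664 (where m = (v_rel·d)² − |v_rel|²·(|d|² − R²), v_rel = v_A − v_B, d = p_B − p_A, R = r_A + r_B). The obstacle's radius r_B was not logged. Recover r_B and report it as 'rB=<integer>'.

m = -27664
d = (22, 10);  v_rel = (7, -5),  |v_rel|² = 74
v_rel×d = (7)·(10) − (-5)·(22) = 180
since m = R²·74 − 180²:  R² = (32400 + -27664) / 74 = 64
R = √64 = 8  ⇒  r_B = 8 − 2 = 6

rB=6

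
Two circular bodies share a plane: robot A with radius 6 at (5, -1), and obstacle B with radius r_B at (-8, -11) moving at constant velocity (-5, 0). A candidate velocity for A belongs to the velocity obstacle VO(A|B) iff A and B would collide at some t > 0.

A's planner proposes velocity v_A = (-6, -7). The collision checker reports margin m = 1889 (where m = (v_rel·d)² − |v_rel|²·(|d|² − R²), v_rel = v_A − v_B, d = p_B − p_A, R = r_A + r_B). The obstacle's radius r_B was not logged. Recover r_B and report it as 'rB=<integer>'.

m = 1889
d = (-13, -10);  v_rel = (-1, -7),  |v_rel|² = 50
v_rel×d = (-1)·(-10) − (-7)·(-13) = -81
since m = R²·50 − (-81)²:  R² = (6561 + 1889) / 50 = 169
R = √169 = 13  ⇒  r_B = 13 − 6 = 7

rB=7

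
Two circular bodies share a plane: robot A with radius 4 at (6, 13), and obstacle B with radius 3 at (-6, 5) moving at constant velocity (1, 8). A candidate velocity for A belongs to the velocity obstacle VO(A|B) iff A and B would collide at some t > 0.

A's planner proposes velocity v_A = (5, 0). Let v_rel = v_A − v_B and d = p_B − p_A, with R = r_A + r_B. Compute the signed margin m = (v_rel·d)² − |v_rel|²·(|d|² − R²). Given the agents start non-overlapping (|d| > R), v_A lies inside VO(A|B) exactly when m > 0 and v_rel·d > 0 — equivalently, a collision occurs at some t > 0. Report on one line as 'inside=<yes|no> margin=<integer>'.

d = (-12, -8),  |d|² = 208;  R = 4+3 = 7,  c = 208−7² = 159
v_rel = (4, -8),  |v_rel|² = 80;  v_rel·d = (4)·(-12) + (-8)·(-8) = 16
80·t² − 32·t + 159 = 0  ⇒  m = 16² − 80·159 = -12464
m = -12464 < 0,  v_rel·d = 16 > 0  ⇒  outside

inside=no margin=-12464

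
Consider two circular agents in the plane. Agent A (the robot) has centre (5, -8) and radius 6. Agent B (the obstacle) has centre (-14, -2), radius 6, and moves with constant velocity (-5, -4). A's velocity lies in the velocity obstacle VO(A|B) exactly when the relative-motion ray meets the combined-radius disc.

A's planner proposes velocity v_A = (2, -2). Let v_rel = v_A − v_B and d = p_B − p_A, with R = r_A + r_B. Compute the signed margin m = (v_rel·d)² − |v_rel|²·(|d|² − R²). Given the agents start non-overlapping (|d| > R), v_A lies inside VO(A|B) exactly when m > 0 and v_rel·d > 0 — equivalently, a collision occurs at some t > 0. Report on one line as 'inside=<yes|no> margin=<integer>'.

d = (-19, 6),  |d|² = 397;  R = 6+6 = 12,  c = 397−12² = 253
v_rel = (7, 2),  |v_rel|² = 53;  v_rel·d = (7)·(-19) + (2)·(6) = -121
53·t² + 242·t + 253 = 0  ⇒  m = (-121)² − 53·253 = 1232
m = 1232 > 0,  v_rel·d = -121 < 0  ⇒  outside

inside=no margin=1232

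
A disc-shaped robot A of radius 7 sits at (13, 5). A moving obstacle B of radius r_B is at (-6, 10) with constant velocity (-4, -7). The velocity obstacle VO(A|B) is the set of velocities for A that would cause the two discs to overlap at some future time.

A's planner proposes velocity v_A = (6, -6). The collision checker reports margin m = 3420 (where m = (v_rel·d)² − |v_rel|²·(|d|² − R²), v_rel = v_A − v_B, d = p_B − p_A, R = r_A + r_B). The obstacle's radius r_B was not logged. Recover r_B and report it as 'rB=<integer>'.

m = 3420
d = (-19, 5);  v_rel = (10, 1),  |v_rel|² = 101
v_rel×d = (10)·(5) − (1)·(-19) = 69
since m = R²·101 − 69²:  R² = (4761 + 3420) / 101 = 81
R = √81 = 9  ⇒  r_B = 9 − 7 = 2

rB=2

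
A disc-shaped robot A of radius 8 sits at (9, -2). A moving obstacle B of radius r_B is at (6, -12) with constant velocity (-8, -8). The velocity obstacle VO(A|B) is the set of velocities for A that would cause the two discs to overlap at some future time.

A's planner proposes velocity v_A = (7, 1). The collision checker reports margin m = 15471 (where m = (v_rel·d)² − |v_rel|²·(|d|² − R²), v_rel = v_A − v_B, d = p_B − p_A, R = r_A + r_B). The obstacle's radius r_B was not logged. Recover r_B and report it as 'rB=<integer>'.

m = 15471
d = (-3, -10);  v_rel = (15, 9),  |v_rel|² = 306
v_rel×d = (15)·(-10) − (9)·(-3) = -123
since m = R²·306 − (-123)²:  R² = (15129 + 15471) / 306 = 100
R = √100 = 10  ⇒  r_B = 10 − 8 = 2

rB=2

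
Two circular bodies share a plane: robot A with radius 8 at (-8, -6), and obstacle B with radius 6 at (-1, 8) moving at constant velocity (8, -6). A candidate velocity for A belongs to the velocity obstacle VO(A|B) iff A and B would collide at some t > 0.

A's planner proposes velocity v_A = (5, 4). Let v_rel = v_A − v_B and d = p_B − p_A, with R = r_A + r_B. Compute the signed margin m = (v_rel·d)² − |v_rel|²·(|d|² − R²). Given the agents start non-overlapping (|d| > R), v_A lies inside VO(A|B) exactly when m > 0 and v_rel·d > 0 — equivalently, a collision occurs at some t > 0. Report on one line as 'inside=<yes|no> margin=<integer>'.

d = (7, 14),  |d|² = 245;  R = 8+6 = 14,  c = 245−14² = 49
v_rel = (-3, 10),  |v_rel|² = 109;  v_rel·d = (-3)·(7) + (10)·(14) = 119
109·t² − 238·t + 49 = 0  ⇒  m = 119² − 109·49 = 8820
m = 8820 > 0,  v_rel·d = 119 > 0  ⇒  inside

inside=yes margin=8820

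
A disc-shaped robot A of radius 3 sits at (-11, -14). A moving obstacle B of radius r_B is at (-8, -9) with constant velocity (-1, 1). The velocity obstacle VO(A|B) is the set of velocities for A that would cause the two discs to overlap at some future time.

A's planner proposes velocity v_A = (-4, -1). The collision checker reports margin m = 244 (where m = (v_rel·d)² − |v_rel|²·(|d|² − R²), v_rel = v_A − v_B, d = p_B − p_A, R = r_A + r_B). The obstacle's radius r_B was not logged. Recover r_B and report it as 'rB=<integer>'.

m = 244
d = (3, 5);  v_rel = (-3, -2),  |v_rel|² = 13
v_rel×d = (-3)·(5) − (-2)·(3) = -9
since m = R²·13 − (-9)²:  R² = (81 + 244) / 13 = 25
R = √25 = 5  ⇒  r_B = 5 − 3 = 2

rB=2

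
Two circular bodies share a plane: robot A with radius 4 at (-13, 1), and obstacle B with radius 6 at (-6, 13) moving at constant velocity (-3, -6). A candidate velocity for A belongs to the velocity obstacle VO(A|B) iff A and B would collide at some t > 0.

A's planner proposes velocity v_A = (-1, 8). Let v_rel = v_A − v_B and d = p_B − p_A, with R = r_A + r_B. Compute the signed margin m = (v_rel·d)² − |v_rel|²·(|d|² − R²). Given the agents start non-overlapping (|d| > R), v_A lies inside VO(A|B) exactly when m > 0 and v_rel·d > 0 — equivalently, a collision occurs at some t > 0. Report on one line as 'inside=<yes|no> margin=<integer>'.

d = (7, 12),  |d|² = 193;  R = 4+6 = 10,  c = 193−10² = 93
v_rel = (2, 14),  |v_rel|² = 200;  v_rel·d = (2)·(7) + (14)·(12) = 182
200·t² − 364·t + 93 = 0  ⇒  m = 182² − 200·93 = 14524
m = 14524 > 0,  v_rel·d = 182 > 0  ⇒  inside

inside=yes margin=14524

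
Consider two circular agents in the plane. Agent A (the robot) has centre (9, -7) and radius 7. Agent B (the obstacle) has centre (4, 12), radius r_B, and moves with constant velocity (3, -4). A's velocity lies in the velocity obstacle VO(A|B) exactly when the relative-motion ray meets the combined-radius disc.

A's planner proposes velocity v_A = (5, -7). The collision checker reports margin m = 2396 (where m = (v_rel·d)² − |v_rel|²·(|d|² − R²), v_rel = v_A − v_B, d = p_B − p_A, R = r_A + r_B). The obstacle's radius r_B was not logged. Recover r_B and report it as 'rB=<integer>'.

m = 2396
d = (-5, 19);  v_rel = (2, -3),  |v_rel|² = 13
v_rel×d = (2)·(19) − (-3)·(-5) = 23
since m = R²·13 − 23²:  R² = (529 + 2396) / 13 = 225
R = √225 = 15  ⇒  r_B = 15 − 7 = 8

rB=8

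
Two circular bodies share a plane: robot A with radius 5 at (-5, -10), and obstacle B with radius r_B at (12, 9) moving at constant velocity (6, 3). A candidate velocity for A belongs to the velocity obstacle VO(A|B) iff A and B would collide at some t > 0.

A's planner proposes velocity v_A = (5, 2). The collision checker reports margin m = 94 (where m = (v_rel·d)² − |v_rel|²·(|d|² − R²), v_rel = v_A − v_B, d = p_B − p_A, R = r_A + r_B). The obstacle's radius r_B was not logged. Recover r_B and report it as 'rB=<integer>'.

m = 94
d = (17, 19);  v_rel = (-1, -1),  |v_rel|² = 2
v_rel×d = (-1)·(19) − (-1)·(17) = -2
since m = R²·2 − (-2)²:  R² = (4 + 94) / 2 = 49
R = √49 = 7  ⇒  r_B = 7 − 5 = 2

rB=2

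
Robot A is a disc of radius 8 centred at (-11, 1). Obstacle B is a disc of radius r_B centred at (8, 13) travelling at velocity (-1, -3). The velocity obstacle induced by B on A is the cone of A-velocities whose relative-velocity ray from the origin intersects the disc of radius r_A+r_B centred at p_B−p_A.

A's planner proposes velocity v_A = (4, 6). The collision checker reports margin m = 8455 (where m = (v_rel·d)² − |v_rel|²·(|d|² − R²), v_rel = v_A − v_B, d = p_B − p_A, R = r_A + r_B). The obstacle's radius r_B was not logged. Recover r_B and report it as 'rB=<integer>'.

m = 8455
d = (19, 12);  v_rel = (5, 9),  |v_rel|² = 106
v_rel×d = (5)·(12) − (9)·(19) = -111
since m = R²·106 − (-111)²:  R² = (12321 + 8455) / 106 = 196
R = √196 = 14  ⇒  r_B = 14 − 8 = 6

rB=6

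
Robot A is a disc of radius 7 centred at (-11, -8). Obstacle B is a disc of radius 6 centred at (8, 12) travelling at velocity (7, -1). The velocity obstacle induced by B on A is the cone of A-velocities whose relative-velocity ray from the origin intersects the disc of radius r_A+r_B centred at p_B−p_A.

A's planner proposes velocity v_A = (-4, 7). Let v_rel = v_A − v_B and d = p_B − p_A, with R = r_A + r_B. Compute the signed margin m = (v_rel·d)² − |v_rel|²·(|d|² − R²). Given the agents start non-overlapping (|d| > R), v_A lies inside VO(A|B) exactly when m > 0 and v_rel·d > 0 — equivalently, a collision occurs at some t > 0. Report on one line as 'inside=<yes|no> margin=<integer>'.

d = (19, 20),  |d|² = 761;  R = 7+6 = 13,  c = 761−13² = 592
v_rel = (-11, 8),  |v_rel|² = 185;  v_rel·d = (-11)·(19) + (8)·(20) = -49
185·t² + 98·t + 592 = 0  ⇒  m = (-49)² − 185·592 = -107119
m = -107119 < 0,  v_rel·d = -49 < 0  ⇒  outside

inside=no margin=-107119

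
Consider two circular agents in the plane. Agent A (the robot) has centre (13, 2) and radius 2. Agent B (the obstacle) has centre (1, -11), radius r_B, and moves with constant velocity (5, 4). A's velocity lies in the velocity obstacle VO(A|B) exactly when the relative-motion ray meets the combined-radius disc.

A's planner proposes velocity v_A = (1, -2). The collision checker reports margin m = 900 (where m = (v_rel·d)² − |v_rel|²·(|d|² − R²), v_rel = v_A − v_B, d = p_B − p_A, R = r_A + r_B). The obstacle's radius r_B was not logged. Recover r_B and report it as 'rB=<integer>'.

m = 900
d = (-12, -13);  v_rel = (-4, -6),  |v_rel|² = 52
v_rel×d = (-4)·(-13) − (-6)·(-12) = -20
since m = R²·52 − (-20)²:  R² = (400 + 900) / 52 = 25
R = √25 = 5  ⇒  r_B = 5 − 2 = 3

rB=3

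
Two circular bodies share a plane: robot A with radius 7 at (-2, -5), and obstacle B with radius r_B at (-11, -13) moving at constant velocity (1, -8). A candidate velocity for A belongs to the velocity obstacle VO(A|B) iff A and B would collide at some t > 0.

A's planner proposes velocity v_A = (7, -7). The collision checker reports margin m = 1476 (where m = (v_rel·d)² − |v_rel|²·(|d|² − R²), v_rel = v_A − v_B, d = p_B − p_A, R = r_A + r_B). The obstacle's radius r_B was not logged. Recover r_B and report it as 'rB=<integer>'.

m = 1476
d = (-9, -8);  v_rel = (6, 1),  |v_rel|² = 37
v_rel×d = (6)·(-8) − (1)·(-9) = -39
since m = R²·37 − (-39)²:  R² = (1521 + 1476) / 37 = 81
R = √81 = 9  ⇒  r_B = 9 − 7 = 2

rB=2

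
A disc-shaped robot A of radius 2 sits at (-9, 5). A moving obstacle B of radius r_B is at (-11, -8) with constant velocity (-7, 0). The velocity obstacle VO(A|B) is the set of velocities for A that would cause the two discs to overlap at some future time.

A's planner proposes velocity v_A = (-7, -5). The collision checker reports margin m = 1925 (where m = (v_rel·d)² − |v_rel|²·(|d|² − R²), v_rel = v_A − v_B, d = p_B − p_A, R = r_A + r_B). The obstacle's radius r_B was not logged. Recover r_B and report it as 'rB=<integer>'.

m = 1925
d = (-2, -13);  v_rel = (0, -5),  |v_rel|² = 25
v_rel×d = (0)·(-13) − (-5)·(-2) = -10
since m = R²·25 − (-10)²:  R² = (100 + 1925) / 25 = 81
R = √81 = 9  ⇒  r_B = 9 − 2 = 7

rB=7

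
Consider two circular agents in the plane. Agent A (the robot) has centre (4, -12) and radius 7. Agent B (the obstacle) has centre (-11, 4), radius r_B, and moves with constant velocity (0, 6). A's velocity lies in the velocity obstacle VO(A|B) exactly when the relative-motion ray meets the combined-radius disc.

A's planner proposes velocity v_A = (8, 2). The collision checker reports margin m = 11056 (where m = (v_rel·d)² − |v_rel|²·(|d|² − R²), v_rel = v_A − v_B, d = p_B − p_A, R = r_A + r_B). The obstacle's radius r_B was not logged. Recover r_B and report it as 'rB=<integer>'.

m = 11056
d = (-15, 16);  v_rel = (8, -4),  |v_rel|² = 80
v_rel×d = (8)·(16) − (-4)·(-15) = 68
since m = R²·80 − 68²:  R² = (4624 + 11056) / 80 = 196
R = √196 = 14  ⇒  r_B = 14 − 7 = 7

rB=7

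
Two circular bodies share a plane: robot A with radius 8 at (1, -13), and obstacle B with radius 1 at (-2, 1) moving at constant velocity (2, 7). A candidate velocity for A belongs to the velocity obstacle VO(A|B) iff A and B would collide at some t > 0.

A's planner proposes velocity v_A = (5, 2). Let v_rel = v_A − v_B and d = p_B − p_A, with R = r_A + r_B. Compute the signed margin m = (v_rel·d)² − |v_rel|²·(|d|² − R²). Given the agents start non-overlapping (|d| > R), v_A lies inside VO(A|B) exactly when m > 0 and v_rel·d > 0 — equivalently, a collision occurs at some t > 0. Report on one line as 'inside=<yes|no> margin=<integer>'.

d = (-3, 14),  |d|² = 205;  R = 8+1 = 9,  c = 205−9² = 124
v_rel = (3, -5),  |v_rel|² = 34;  v_rel·d = (3)·(-3) + (-5)·(14) = -79
34·t² + 158·t + 124 = 0  ⇒  m = (-79)² − 34·124 = 2025
m = 2025 > 0,  v_rel·d = -79 < 0  ⇒  outside

inside=no margin=2025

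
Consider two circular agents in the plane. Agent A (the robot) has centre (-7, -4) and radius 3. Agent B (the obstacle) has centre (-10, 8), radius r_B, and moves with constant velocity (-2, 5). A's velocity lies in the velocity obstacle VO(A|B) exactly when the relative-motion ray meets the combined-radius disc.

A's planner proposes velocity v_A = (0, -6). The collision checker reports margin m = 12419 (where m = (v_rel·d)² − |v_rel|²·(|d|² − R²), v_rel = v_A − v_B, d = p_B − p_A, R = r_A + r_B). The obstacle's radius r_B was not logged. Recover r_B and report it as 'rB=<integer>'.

m = 12419
d = (-3, 12);  v_rel = (2, -11),  |v_rel|² = 125
v_rel×d = (2)·(12) − (-11)·(-3) = -9
since m = R²·125 − (-9)²:  R² = (81 + 12419) / 125 = 100
R = √100 = 10  ⇒  r_B = 10 − 3 = 7

rB=7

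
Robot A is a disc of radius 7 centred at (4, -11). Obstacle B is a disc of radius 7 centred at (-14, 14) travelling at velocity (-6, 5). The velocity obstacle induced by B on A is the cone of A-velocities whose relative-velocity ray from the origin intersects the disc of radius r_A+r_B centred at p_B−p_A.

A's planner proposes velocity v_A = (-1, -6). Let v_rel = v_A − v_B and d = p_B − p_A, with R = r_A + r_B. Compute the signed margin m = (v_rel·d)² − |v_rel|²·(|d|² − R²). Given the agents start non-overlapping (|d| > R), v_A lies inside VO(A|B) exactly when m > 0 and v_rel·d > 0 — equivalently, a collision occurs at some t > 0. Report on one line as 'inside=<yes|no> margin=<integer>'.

d = (-18, 25),  |d|² = 949;  R = 7+7 = 14,  c = 949−14² = 753
v_rel = (5, -11),  |v_rel|² = 146;  v_rel·d = (5)·(-18) + (-11)·(25) = -365
146·t² + 730·t + 753 = 0  ⇒  m = (-365)² − 146·753 = 23287
m = 23287 > 0,  v_rel·d = -365 < 0  ⇒  outside

inside=no margin=23287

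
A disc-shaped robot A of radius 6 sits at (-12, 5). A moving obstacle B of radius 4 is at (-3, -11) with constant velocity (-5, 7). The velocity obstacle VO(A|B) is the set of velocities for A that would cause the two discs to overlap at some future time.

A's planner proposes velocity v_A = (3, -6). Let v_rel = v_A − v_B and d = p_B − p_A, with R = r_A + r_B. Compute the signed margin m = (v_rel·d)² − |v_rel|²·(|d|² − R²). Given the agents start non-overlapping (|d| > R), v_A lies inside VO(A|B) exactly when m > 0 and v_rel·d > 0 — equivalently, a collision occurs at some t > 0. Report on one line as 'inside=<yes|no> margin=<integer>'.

d = (9, -16),  |d|² = 337;  R = 6+4 = 10,  c = 337−10² = 237
v_rel = (8, -13),  |v_rel|² = 233;  v_rel·d = (8)·(9) + (-13)·(-16) = 280
233·t² − 560·t + 237 = 0  ⇒  m = 280² − 233·237 = 23179
m = 23179 > 0,  v_rel·d = 280 > 0  ⇒  inside

inside=yes margin=23179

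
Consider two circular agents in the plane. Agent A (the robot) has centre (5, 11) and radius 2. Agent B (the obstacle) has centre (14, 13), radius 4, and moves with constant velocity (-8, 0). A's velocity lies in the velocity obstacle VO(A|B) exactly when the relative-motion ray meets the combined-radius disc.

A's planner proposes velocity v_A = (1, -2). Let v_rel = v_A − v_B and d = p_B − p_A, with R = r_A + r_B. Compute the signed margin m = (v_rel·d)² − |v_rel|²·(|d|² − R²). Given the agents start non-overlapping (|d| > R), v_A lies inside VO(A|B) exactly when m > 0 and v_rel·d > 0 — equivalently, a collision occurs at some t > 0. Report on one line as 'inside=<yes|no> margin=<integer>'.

d = (9, 2),  |d|² = 85;  R = 2+4 = 6,  c = 85−6² = 49
v_rel = (9, -2),  |v_rel|² = 85;  v_rel·d = (9)·(9) + (-2)·(2) = 77
85·t² − 154·t + 49 = 0  ⇒  m = 77² − 85·49 = 1764
m = 1764 > 0,  v_rel·d = 77 > 0  ⇒  inside

inside=yes margin=1764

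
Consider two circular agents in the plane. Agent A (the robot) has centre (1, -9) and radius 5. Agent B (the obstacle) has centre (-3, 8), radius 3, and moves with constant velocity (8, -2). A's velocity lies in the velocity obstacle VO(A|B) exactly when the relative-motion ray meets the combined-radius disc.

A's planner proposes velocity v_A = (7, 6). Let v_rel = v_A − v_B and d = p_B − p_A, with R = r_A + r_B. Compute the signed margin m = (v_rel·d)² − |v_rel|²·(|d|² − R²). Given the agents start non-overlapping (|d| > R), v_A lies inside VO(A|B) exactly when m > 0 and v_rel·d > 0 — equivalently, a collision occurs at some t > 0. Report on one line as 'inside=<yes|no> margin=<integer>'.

d = (-4, 17),  |d|² = 305;  R = 5+3 = 8,  c = 305−8² = 241
v_rel = (-1, 8),  |v_rel|² = 65;  v_rel·d = (-1)·(-4) + (8)·(17) = 140
65·t² − 280·t + 241 = 0  ⇒  m = 140² − 65·241 = 3935
m = 3935 > 0,  v_rel·d = 140 > 0  ⇒  inside

inside=yes margin=3935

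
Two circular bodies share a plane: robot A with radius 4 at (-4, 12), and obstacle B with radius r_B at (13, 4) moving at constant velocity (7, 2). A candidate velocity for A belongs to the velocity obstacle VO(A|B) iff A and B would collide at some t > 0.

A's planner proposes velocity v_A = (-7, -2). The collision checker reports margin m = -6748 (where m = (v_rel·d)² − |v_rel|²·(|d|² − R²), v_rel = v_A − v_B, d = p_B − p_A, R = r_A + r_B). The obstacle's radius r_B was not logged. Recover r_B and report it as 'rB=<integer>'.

m = -6748
d = (17, -8);  v_rel = (-14, -4),  |v_rel|² = 212
v_rel×d = (-14)·(-8) − (-4)·(17) = 180
since m = R²·212 − 180²:  R² = (32400 + -6748) / 212 = 121
R = √121 = 11  ⇒  r_B = 11 − 4 = 7

rB=7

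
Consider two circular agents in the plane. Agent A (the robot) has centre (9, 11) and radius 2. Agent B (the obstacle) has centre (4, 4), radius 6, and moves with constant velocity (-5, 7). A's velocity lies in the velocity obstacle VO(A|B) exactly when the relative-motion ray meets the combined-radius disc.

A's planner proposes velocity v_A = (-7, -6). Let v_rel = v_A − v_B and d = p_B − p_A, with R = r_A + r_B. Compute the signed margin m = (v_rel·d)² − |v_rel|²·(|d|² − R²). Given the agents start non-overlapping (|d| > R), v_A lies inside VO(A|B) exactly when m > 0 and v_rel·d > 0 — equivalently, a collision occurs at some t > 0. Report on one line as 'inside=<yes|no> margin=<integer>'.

d = (-5, -7),  |d|² = 74;  R = 2+6 = 8,  c = 74−8² = 10
v_rel = (-2, -13),  |v_rel|² = 173;  v_rel·d = (-2)·(-5) + (-13)·(-7) = 101
173·t² − 202·t + 10 = 0  ⇒  m = 101² − 173·10 = 8471
m = 8471 > 0,  v_rel·d = 101 > 0  ⇒  inside

inside=yes margin=8471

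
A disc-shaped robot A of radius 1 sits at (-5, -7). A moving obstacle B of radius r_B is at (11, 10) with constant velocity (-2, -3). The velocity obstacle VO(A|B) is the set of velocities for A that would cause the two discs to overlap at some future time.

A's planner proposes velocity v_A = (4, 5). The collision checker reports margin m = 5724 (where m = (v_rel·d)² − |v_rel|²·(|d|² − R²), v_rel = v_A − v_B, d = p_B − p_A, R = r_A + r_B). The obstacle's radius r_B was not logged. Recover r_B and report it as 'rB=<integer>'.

m = 5724
d = (16, 17);  v_rel = (6, 8),  |v_rel|² = 100
v_rel×d = (6)·(17) − (8)·(16) = -26
since m = R²·100 − (-26)²:  R² = (676 + 5724) / 100 = 64
R = √64 = 8  ⇒  r_B = 8 − 1 = 7

rB=7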